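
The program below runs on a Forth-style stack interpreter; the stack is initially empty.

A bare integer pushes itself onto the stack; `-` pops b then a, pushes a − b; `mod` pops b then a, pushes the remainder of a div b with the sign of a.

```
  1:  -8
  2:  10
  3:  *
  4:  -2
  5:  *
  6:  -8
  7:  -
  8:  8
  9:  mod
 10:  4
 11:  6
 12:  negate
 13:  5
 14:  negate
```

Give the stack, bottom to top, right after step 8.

[168, 8]

-8 : [-8]
10 : [-8, 10]
*  : [-80]
-2 : [-80, -2]
*  : [160]
-8 : [160, -8]
-  : [168]
8  : [168, 8]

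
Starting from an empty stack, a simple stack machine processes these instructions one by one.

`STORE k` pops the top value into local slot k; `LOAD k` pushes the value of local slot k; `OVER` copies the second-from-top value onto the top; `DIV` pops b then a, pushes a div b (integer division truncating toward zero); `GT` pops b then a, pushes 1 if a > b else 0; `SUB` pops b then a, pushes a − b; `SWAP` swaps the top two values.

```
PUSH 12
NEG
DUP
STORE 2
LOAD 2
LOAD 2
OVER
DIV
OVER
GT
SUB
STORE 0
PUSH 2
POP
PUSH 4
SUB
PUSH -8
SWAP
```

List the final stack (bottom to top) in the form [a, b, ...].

[-8, -16]

PUSH 12  12
NEG      -12
DUP      -12 -12
STORE 2  -12
LOAD 2   -12 -12
LOAD 2   -12 -12 -12
OVER     -12 -12 -12 -12
DIV      -12 -12 1
OVER     -12 -12 1 -12
GT       -12 -12 1
SUB      -12 -13
STORE 0  -12
PUSH 2   -12 2
POP      -12
PUSH 4   -12 4
SUB      -16
PUSH -8  -16 -8
SWAP     -8 -16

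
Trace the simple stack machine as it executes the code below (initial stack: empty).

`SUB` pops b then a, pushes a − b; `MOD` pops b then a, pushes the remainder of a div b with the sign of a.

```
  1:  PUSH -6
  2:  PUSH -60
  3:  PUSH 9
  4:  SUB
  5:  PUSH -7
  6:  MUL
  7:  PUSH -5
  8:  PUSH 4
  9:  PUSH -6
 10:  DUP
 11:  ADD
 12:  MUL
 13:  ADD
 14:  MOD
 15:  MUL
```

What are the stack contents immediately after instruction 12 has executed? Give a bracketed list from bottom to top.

[-6, 483, -5, -48]

PUSH -6  → [-6]
PUSH -60 → [-6, -60]
PUSH 9   → [-6, -60, 9]
SUB      → [-6, -69]
PUSH -7  → [-6, -69, -7]
MUL      → [-6, 483]
PUSH -5  → [-6, 483, -5]
PUSH 4   → [-6, 483, -5, 4]
PUSH -6  → [-6, 483, -5, 4, -6]
DUP      → [-6, 483, -5, 4, -6, -6]
ADD      → [-6, 483, -5, 4, -12]
MUL      → [-6, 483, -5, -48]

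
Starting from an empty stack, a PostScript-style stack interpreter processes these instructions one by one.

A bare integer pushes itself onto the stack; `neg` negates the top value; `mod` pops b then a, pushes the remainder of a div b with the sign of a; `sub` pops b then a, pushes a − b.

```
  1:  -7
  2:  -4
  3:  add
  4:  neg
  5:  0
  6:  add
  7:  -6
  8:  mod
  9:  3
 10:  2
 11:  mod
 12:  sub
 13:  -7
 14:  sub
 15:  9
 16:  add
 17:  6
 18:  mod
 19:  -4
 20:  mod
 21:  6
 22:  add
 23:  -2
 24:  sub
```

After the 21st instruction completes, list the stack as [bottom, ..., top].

[2, 6]

-7  → -7
-4  → -7 -4
add → -11
neg → 11
0   → 11 0
add → 11
-6  → 11 -6
mod → 5
3   → 5 3
2   → 5 3 2
mod → 5 1
sub → 4
-7  → 4 -7
sub → 11
9   → 11 9
add → 20
6   → 20 6
mod → 2
-4  → 2 -4
mod → 2
6   → 2 6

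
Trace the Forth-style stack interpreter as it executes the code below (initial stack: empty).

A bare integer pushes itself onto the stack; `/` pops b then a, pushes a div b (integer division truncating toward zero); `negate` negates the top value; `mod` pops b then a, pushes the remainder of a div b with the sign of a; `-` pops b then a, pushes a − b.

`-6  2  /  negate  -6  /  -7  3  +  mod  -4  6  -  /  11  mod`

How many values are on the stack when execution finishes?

1

-6      -6
2       -6 2
/       -3
negate  3
-6      3 -6
/       0
-7      0 -7
3       0 -7 3
+       0 -4
mod     0
-4      0 -4
6       0 -4 6
-       0 -10
/       0
11      0 11
mod     0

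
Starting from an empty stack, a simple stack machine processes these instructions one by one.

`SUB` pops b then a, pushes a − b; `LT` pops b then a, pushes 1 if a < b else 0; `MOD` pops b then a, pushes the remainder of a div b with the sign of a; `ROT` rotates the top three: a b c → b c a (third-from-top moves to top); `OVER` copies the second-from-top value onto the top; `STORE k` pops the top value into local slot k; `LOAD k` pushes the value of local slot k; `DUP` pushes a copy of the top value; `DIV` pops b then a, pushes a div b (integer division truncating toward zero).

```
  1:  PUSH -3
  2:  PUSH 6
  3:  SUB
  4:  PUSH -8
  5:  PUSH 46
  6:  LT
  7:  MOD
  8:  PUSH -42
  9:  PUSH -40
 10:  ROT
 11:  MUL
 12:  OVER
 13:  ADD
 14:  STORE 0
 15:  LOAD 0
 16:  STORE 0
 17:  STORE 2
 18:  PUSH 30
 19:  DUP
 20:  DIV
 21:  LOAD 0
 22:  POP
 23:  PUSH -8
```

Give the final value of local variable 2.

PUSH -3  : -3
PUSH 6   : -3 6
SUB      : -9
PUSH -8  : -9 -8
PUSH 46  : -9 -8 46
LT       : -9 1
MOD      : 0
PUSH -42 : 0 -42
PUSH -40 : 0 -42 -40
ROT      : -42 -40 0
MUL      : -42 0
OVER     : -42 0 -42
ADD      : -42 -42
STORE 0  : -42
LOAD 0   : -42 -42
STORE 0  : -42
STORE 2  : (empty)
PUSH 30  : 30
DUP      : 30 30
DIV      : 1
LOAD 0   : 1 -42
POP      : 1
PUSH -8  : 1 -8

-42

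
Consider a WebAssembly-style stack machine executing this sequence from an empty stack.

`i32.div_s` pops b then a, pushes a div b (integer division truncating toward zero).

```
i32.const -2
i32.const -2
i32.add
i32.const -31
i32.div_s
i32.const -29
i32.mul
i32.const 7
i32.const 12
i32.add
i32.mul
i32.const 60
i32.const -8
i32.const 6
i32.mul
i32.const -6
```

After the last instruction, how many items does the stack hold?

4

i32.const -2  → -2
i32.const -2  → -2 -2
i32.add       → -4
i32.const -31 → -4 -31
i32.div_s     → 0
i32.const -29 → 0 -29
i32.mul       → 0
i32.const 7   → 0 7
i32.const 12  → 0 7 12
i32.add       → 0 19
i32.mul       → 0
i32.const 60  → 0 60
i32.const -8  → 0 60 -8
i32.const 6   → 0 60 -8 6
i32.mul       → 0 60 -48
i32.const -6  → 0 60 -48 -6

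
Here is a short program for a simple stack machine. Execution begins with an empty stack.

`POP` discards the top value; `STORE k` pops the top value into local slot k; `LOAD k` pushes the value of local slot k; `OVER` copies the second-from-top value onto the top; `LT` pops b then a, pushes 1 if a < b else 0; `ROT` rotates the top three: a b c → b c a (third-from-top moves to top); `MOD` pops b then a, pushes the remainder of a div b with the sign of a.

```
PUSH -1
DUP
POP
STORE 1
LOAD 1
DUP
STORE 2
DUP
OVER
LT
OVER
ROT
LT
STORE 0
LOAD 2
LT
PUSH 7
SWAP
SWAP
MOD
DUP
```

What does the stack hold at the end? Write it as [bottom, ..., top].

PUSH -1  [-1]
DUP      [-1, -1]
POP      [-1]
STORE 1  []
LOAD 1   [-1]
DUP      [-1, -1]
STORE 2  [-1]
DUP      [-1, -1]
OVER     [-1, -1, -1]
LT       [-1, 0]
OVER     [-1, 0, -1]
ROT      [0, -1, -1]
LT       [0, 0]
STORE 0  [0]
LOAD 2   [0, -1]
LT       [0]
PUSH 7   [0, 7]
SWAP     [7, 0]
SWAP     [0, 7]
MOD      [0]
DUP      [0, 0]

[0, 0]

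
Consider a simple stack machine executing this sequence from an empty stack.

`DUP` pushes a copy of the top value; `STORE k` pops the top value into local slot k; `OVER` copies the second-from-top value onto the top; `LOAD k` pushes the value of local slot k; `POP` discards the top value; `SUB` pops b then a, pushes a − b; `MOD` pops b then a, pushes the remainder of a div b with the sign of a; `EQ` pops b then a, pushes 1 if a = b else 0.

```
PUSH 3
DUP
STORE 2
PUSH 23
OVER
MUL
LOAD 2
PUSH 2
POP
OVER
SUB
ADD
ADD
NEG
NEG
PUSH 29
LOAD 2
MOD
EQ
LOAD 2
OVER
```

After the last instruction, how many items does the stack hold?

PUSH 3  : 3
DUP     : 3 3
STORE 2 : 3
PUSH 23 : 3 23
OVER    : 3 23 3
MUL     : 3 69
LOAD 2  : 3 69 3
PUSH 2  : 3 69 3 2
POP     : 3 69 3
OVER    : 3 69 3 69
SUB     : 3 69 -66
ADD     : 3 3
ADD     : 6
NEG     : -6
NEG     : 6
PUSH 29 : 6 29
LOAD 2  : 6 29 3
MOD     : 6 2
EQ      : 0
LOAD 2  : 0 3
OVER    : 0 3 0

3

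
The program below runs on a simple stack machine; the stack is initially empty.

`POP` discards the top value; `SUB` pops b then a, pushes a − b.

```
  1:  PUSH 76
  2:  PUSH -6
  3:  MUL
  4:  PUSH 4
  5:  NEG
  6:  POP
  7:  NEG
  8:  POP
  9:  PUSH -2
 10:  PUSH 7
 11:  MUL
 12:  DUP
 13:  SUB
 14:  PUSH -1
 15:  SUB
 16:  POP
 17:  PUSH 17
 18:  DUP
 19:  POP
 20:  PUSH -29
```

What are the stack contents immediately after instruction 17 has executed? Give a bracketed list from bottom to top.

[17]

PUSH 76 : [76]
PUSH -6 : [76, -6]
MUL     : [-456]
PUSH 4  : [-456, 4]
NEG     : [-456, -4]
POP     : [-456]
NEG     : [456]
POP     : []
PUSH -2 : [-2]
PUSH 7  : [-2, 7]
MUL     : [-14]
DUP     : [-14, -14]
SUB     : [0]
PUSH -1 : [0, -1]
SUB     : [1]
POP     : []
PUSH 17 : [17]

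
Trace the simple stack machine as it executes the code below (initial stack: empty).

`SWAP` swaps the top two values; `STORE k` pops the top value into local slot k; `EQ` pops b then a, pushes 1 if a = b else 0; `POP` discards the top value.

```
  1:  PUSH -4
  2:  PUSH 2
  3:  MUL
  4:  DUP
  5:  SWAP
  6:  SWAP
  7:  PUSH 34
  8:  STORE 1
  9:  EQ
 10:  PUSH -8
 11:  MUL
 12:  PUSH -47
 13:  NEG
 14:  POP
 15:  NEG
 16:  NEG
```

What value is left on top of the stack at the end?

-8

PUSH -4  -> -4
PUSH 2   -> -4 2
MUL      -> -8
DUP      -> -8 -8
SWAP     -> -8 -8
SWAP     -> -8 -8
PUSH 34  -> -8 -8 34
STORE 1  -> -8 -8
EQ       -> 1
PUSH -8  -> 1 -8
MUL      -> -8
PUSH -47 -> -8 -47
NEG      -> -8 47
POP      -> -8
NEG      -> 8
NEG      -> -8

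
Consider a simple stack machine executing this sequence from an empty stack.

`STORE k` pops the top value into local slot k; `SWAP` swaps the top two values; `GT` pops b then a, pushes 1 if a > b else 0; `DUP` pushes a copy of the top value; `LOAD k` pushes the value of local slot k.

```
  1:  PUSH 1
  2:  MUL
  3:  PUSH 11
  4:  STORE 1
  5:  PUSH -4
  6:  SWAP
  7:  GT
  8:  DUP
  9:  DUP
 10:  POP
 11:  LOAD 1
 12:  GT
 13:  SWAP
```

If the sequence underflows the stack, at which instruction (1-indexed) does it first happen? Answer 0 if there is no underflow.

2

PUSH 1 : 1
MUL  — needs 2 operands, stack has 1 → underflow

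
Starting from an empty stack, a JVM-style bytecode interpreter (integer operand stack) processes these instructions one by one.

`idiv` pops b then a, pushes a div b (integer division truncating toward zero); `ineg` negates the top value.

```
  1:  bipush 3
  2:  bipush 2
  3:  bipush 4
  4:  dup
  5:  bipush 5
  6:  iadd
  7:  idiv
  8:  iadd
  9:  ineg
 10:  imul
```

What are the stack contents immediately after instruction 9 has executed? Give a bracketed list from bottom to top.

[3, -2]

bipush 3 → 3
bipush 2 → 3 2
bipush 4 → 3 2 4
dup      → 3 2 4 4
bipush 5 → 3 2 4 4 5
iadd     → 3 2 4 9
idiv     → 3 2 0
iadd     → 3 2
ineg     → 3 -2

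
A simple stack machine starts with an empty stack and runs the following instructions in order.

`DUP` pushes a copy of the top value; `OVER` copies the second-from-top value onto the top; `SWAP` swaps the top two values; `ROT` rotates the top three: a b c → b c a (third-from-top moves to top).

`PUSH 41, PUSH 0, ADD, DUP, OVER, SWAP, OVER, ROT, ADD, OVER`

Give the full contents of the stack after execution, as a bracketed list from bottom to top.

PUSH 41 : 41
PUSH 0  : 41 0
ADD     : 41
DUP     : 41 41
OVER    : 41 41 41
SWAP    : 41 41 41
OVER    : 41 41 41 41
ROT     : 41 41 41 41
ADD     : 41 41 82
OVER    : 41 41 82 41

[41, 41, 82, 41]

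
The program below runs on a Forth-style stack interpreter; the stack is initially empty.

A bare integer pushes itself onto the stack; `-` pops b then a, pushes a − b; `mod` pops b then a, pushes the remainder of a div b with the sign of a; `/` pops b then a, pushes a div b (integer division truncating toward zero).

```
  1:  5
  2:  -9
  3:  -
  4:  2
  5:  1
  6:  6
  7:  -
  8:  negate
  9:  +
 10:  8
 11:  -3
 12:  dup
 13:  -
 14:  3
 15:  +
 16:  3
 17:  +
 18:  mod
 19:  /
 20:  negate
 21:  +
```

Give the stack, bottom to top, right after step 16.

[14, 7, 8, 3, 3]

5      → [5]
-9     → [5, -9]
-      → [14]
2      → [14, 2]
1      → [14, 2, 1]
6      → [14, 2, 1, 6]
-      → [14, 2, -5]
negate → [14, 2, 5]
+      → [14, 7]
8      → [14, 7, 8]
-3     → [14, 7, 8, -3]
dup    → [14, 7, 8, -3, -3]
-      → [14, 7, 8, 0]
3      → [14, 7, 8, 0, 3]
+      → [14, 7, 8, 3]
3      → [14, 7, 8, 3, 3]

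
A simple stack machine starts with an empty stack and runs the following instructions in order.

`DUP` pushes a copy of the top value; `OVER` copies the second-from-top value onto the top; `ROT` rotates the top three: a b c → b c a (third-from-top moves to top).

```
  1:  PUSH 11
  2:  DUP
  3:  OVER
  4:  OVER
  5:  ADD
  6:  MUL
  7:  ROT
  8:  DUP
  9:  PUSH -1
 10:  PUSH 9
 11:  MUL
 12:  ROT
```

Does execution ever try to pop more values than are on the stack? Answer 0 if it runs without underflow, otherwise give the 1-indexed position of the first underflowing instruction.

PUSH 11  11
DUP      11 11
OVER     11 11 11
OVER     11 11 11 11
ADD      11 11 22
MUL      11 242
ROT  — needs 3 operands, stack has 2 → underflow

7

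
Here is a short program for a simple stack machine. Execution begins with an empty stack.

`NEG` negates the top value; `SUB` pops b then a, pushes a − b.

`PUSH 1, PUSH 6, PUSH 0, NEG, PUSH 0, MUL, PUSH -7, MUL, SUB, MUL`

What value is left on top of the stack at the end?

6

PUSH 1  → 1
PUSH 6  → 1 6
PUSH 0  → 1 6 0
NEG     → 1 6 0
PUSH 0  → 1 6 0 0
MUL     → 1 6 0
PUSH -7 → 1 6 0 -7
MUL     → 1 6 0
SUB     → 1 6
MUL     → 6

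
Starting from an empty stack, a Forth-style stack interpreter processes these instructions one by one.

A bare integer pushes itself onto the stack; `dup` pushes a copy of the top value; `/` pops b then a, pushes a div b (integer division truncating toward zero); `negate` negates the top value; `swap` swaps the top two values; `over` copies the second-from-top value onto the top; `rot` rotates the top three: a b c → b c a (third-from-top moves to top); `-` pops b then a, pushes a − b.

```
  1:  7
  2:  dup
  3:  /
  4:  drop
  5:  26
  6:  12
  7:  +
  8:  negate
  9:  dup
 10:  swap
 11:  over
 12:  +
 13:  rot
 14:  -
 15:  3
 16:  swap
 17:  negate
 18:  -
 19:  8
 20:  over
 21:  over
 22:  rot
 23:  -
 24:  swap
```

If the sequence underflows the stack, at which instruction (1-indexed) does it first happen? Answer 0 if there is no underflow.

13

7       7
dup     7 7
/       1
drop    (empty)
26      26
12      26 12
+       38
negate  -38
dup     -38 -38
swap    -38 -38
over    -38 -38 -38
+       -38 -76
rot  — needs 3 operands, stack has 2 → underflow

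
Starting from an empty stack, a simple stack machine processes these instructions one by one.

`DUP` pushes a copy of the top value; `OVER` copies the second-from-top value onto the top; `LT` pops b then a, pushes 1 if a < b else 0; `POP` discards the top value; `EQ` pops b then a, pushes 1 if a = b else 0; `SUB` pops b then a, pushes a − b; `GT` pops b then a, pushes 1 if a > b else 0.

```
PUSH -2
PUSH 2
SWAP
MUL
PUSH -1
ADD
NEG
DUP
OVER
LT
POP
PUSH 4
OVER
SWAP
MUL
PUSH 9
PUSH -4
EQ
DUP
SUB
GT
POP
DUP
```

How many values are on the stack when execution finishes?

PUSH -2 -> -2
PUSH 2  -> -2 2
SWAP    -> 2 -2
MUL     -> -4
PUSH -1 -> -4 -1
ADD     -> -5
NEG     -> 5
DUP     -> 5 5
OVER    -> 5 5 5
LT      -> 5 0
POP     -> 5
PUSH 4  -> 5 4
OVER    -> 5 4 5
SWAP    -> 5 5 4
MUL     -> 5 20
PUSH 9  -> 5 20 9
PUSH -4 -> 5 20 9 -4
EQ      -> 5 20 0
DUP     -> 5 20 0 0
SUB     -> 5 20 0
GT      -> 5 1
POP     -> 5
DUP     -> 5 5

2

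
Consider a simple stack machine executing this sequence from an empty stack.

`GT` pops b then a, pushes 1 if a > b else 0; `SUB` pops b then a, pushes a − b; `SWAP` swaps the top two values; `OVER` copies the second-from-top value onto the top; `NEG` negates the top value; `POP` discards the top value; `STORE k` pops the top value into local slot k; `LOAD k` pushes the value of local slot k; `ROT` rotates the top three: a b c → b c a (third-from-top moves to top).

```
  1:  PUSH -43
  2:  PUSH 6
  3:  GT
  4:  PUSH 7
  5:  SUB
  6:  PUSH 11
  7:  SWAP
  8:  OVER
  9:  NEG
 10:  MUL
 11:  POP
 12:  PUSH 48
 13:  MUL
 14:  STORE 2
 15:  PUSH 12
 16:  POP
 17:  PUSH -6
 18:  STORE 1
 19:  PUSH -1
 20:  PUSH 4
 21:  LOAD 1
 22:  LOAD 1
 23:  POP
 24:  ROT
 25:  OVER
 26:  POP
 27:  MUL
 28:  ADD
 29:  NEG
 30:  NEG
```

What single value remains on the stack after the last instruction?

10

PUSH -43 → -43
PUSH 6   → -43 6
GT       → 0
PUSH 7   → 0 7
SUB      → -7
PUSH 11  → -7 11
SWAP     → 11 -7
OVER     → 11 -7 11
NEG      → 11 -7 -11
MUL      → 11 77
POP      → 11
PUSH 48  → 11 48
MUL      → 528
STORE 2  → (empty)
PUSH 12  → 12
POP      → (empty)
PUSH -6  → -6
STORE 1  → (empty)
PUSH -1  → -1
PUSH 4   → -1 4
LOAD 1   → -1 4 -6
LOAD 1   → -1 4 -6 -6
POP      → -1 4 -6
ROT      → 4 -6 -1
OVER     → 4 -6 -1 -6
POP      → 4 -6 -1
MUL      → 4 6
ADD      → 10
NEG      → -10
NEG      → 10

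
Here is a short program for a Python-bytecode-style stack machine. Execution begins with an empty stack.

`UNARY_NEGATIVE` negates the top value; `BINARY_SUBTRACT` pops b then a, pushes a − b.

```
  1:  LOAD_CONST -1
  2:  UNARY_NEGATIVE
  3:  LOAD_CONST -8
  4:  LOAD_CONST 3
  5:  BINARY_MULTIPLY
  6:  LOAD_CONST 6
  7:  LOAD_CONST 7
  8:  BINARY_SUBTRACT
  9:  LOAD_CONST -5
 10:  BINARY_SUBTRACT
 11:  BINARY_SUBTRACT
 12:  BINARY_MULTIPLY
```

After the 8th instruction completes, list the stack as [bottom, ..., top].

LOAD_CONST -1   : -1
UNARY_NEGATIVE  : 1
LOAD_CONST -8   : 1 -8
LOAD_CONST 3    : 1 -8 3
BINARY_MULTIPLY : 1 -24
LOAD_CONST 6    : 1 -24 6
LOAD_CONST 7    : 1 -24 6 7
BINARY_SUBTRACT : 1 -24 -1

[1, -24, -1]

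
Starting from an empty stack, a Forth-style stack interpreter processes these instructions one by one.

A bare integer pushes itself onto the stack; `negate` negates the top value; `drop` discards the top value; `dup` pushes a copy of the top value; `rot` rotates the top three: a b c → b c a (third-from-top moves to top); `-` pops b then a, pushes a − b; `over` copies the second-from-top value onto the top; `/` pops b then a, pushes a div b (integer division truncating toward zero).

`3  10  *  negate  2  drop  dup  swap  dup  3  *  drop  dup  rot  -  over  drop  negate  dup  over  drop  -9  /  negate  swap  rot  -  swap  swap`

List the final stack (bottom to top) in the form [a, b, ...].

[0, 30]

3      → [3]
10     → [3, 10]
*      → [30]
negate → [-30]
2      → [-30, 2]
drop   → [-30]
dup    → [-30, -30]
swap   → [-30, -30]
dup    → [-30, -30, -30]
3      → [-30, -30, -30, 3]
*      → [-30, -30, -90]
drop   → [-30, -30]
dup    → [-30, -30, -30]
rot    → [-30, -30, -30]
-      → [-30, 0]
over   → [-30, 0, -30]
drop   → [-30, 0]
negate → [-30, 0]
dup    → [-30, 0, 0]
over   → [-30, 0, 0, 0]
drop   → [-30, 0, 0]
-9     → [-30, 0, 0, -9]
/      → [-30, 0, 0]
negate → [-30, 0, 0]
swap   → [-30, 0, 0]
rot    → [0, 0, -30]
-      → [0, 30]
swap   → [30, 0]
swap   → [0, 30]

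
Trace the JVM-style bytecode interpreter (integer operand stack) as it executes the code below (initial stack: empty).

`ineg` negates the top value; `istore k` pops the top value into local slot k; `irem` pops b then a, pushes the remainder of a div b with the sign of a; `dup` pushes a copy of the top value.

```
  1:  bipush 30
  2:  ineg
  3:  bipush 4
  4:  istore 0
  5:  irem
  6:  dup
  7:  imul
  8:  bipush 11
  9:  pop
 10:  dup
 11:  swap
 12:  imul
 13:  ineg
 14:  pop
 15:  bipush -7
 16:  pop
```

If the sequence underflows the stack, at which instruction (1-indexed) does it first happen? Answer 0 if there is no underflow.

bipush 30  [30]
ineg       [-30]
bipush 4   [-30, 4]
istore 0   [-30]
irem  — needs 2 operands, stack has 1 → underflow

5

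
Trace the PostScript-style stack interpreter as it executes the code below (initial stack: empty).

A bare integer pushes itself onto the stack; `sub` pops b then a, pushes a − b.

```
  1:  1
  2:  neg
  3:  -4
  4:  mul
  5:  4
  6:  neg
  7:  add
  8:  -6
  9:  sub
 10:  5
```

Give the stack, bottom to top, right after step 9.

1   → 1
neg → -1
-4  → -1 -4
mul → 4
4   → 4 4
neg → 4 -4
add → 0
-6  → 0 -6
sub → 6

[6]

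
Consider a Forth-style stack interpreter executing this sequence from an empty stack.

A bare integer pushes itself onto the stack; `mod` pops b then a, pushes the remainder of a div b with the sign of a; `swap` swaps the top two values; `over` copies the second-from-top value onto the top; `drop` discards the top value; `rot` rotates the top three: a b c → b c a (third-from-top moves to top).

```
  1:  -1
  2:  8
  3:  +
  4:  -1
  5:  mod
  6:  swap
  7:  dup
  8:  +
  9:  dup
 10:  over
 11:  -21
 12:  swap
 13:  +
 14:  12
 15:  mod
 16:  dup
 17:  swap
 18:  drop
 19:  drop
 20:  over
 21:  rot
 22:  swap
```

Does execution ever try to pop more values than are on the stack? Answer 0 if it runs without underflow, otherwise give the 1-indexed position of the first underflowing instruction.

-1  : [-1]
8   : [-1, 8]
+   : [7]
-1  : [7, -1]
mod : [0]
swap  — needs 2 operands, stack has 1 → underflow

6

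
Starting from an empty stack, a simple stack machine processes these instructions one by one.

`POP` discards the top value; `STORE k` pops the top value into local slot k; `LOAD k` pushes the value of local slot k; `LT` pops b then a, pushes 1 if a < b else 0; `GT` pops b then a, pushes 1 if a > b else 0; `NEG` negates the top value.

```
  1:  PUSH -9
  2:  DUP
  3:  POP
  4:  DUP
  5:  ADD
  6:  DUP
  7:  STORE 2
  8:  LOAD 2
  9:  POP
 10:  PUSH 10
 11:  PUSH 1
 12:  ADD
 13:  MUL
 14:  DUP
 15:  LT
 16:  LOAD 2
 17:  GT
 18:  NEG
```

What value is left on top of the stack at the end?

PUSH -9  -9
DUP      -9 -9
POP      -9
DUP      -9 -9
ADD      -18
DUP      -18 -18
STORE 2  -18
LOAD 2   -18 -18
POP      -18
PUSH 10  -18 10
PUSH 1   -18 10 1
ADD      -18 11
MUL      -198
DUP      -198 -198
LT       0
LOAD 2   0 -18
GT       1
NEG      -1

-1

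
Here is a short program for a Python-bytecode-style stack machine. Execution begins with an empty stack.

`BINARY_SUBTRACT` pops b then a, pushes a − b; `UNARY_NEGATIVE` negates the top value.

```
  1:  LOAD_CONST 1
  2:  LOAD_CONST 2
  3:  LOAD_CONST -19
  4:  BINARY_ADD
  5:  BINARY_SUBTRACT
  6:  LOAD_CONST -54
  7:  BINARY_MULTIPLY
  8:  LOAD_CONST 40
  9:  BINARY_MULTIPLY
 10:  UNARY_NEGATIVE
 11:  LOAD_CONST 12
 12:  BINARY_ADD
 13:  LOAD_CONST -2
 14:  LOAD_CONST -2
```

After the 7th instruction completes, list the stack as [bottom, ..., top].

[-972]

LOAD_CONST 1    → [1]
LOAD_CONST 2    → [1, 2]
LOAD_CONST -19  → [1, 2, -19]
BINARY_ADD      → [1, -17]
BINARY_SUBTRACT → [18]
LOAD_CONST -54  → [18, -54]
BINARY_MULTIPLY → [-972]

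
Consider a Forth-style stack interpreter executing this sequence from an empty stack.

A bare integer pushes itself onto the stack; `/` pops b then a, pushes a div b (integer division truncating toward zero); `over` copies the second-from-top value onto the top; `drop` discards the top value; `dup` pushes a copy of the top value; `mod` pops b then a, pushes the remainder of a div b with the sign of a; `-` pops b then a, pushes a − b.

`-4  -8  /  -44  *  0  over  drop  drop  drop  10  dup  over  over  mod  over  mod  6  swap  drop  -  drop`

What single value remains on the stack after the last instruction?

-4   → -4
-8   → -4 -8
/    → 0
-44  → 0 -44
*    → 0
0    → 0 0
over → 0 0 0
drop → 0 0
drop → 0
drop → (empty)
10   → 10
dup  → 10 10
over → 10 10 10
over → 10 10 10 10
mod  → 10 10 0
over → 10 10 0 10
mod  → 10 10 0
6    → 10 10 0 6
swap → 10 10 6 0
drop → 10 10 6
-    → 10 4
drop → 10

10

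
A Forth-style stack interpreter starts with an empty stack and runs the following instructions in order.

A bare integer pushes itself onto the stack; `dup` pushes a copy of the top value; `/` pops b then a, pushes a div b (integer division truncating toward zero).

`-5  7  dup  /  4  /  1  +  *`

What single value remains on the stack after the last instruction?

-5

-5  -> -5
7   -> -5 7
dup -> -5 7 7
/   -> -5 1
4   -> -5 1 4
/   -> -5 0
1   -> -5 0 1
+   -> -5 1
*   -> -5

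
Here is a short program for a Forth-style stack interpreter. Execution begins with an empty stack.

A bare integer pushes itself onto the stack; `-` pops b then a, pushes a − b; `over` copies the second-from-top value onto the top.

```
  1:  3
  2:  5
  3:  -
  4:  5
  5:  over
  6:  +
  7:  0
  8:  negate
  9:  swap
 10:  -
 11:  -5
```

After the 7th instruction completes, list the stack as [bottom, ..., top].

[-2, 3, 0]

3     3
5     3 5
-     -2
5     -2 5
over  -2 5 -2
+     -2 3
0     -2 3 0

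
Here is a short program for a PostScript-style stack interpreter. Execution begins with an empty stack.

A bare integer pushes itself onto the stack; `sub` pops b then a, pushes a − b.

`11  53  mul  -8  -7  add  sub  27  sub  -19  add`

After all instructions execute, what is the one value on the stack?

552

11  → 11
53  → 11 53
mul → 583
-8  → 583 -8
-7  → 583 -8 -7
add → 583 -15
sub → 598
27  → 598 27
sub → 571
-19 → 571 -19
add → 552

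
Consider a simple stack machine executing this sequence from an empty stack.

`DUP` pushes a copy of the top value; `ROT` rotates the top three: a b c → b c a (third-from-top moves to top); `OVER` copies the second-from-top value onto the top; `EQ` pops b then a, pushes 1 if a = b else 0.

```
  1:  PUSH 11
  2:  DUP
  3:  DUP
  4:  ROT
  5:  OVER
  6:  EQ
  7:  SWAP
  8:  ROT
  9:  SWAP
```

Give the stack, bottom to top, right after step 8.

PUSH 11  11
DUP      11 11
DUP      11 11 11
ROT      11 11 11
OVER     11 11 11 11
EQ       11 11 1
SWAP     11 1 11
ROT      1 11 11

[1, 11, 11]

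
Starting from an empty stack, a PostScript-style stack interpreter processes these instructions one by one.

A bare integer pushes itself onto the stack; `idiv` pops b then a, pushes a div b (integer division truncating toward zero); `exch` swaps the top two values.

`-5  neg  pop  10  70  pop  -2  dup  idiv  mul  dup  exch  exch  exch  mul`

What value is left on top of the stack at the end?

-5    [-5]
neg   [5]
pop   []
10    [10]
70    [10, 70]
pop   [10]
-2    [10, -2]
dup   [10, -2, -2]
idiv  [10, 1]
mul   [10]
dup   [10, 10]
exch  [10, 10]
exch  [10, 10]
exch  [10, 10]
mul   [100]

100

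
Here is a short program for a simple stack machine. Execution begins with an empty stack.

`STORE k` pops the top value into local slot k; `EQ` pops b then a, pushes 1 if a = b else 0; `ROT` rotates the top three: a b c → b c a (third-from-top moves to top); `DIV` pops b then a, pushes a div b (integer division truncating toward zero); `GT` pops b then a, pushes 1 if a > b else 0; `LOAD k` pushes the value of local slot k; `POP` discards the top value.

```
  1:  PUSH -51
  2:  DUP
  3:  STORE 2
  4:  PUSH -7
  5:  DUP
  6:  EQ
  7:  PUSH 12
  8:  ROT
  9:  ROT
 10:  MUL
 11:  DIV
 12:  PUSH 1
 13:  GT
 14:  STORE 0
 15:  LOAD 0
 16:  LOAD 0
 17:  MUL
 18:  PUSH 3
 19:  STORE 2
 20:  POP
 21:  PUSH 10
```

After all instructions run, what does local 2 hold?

3

PUSH -51  [-51]
DUP       [-51, -51]
STORE 2   [-51]
PUSH -7   [-51, -7]
DUP       [-51, -7, -7]
EQ        [-51, 1]
PUSH 12   [-51, 1, 12]
ROT       [1, 12, -51]
ROT       [12, -51, 1]
MUL       [12, -51]
DIV       [0]
PUSH 1    [0, 1]
GT        [0]
STORE 0   []
LOAD 0    [0]
LOAD 0    [0, 0]
MUL       [0]
PUSH 3    [0, 3]
STORE 2   [0]
POP       []
PUSH 10   [10]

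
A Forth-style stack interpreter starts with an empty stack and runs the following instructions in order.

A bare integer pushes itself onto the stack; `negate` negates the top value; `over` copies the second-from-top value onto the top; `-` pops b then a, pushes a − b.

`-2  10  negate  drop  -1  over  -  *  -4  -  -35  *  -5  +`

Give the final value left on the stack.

-2     → -2
10     → -2 10
negate → -2 -10
drop   → -2
-1     → -2 -1
over   → -2 -1 -2
-      → -2 1
*      → -2
-4     → -2 -4
-      → 2
-35    → 2 -35
*      → -70
-5     → -70 -5
+      → -75

-75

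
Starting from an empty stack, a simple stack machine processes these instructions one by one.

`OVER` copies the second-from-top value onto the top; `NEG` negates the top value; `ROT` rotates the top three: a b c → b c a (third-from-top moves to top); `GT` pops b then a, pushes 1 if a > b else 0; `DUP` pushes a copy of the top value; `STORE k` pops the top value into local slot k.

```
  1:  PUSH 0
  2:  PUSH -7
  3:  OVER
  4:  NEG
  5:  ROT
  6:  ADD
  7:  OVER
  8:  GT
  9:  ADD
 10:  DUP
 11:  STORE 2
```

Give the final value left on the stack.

-6

PUSH 0   0
PUSH -7  0 -7
OVER     0 -7 0
NEG      0 -7 0
ROT      -7 0 0
ADD      -7 0
OVER     -7 0 -7
GT       -7 1
ADD      -6
DUP      -6 -6
STORE 2  -6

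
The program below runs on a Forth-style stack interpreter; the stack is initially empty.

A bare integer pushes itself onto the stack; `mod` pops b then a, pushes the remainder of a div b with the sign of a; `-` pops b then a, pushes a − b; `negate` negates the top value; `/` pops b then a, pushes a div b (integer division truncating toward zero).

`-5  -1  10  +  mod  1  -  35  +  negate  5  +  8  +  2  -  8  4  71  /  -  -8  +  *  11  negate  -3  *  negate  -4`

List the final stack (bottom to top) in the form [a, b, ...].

-5     → [-5]
-1     → [-5, -1]
10     → [-5, -1, 10]
+      → [-5, 9]
mod    → [-5]
1      → [-5, 1]
-      → [-6]
35     → [-6, 35]
+      → [29]
negate → [-29]
5      → [-29, 5]
+      → [-24]
8      → [-24, 8]
+      → [-16]
2      → [-16, 2]
-      → [-18]
8      → [-18, 8]
4      → [-18, 8, 4]
71     → [-18, 8, 4, 71]
/      → [-18, 8, 0]
-      → [-18, 8]
-8     → [-18, 8, -8]
+      → [-18, 0]
*      → [0]
11     → [0, 11]
negate → [0, -11]
-3     → [0, -11, -3]
*      → [0, 33]
negate → [0, -33]
-4     → [0, -33, -4]

[0, -33, -4]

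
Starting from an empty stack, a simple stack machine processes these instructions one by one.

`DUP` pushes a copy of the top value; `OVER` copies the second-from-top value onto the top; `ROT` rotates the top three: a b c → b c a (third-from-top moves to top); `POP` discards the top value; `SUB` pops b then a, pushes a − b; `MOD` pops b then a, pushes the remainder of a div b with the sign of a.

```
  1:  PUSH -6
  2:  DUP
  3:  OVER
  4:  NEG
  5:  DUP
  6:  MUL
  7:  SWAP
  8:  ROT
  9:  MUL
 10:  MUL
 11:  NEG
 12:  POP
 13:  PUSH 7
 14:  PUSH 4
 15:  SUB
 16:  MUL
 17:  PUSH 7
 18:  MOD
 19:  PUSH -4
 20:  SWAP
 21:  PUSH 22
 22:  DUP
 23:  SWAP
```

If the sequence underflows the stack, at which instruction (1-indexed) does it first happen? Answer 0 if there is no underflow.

PUSH -6 -> [-6]
DUP     -> [-6, -6]
OVER    -> [-6, -6, -6]
NEG     -> [-6, -6, 6]
DUP     -> [-6, -6, 6, 6]
MUL     -> [-6, -6, 36]
SWAP    -> [-6, 36, -6]
ROT     -> [36, -6, -6]
MUL     -> [36, 36]
MUL     -> [1296]
NEG     -> [-1296]
POP     -> []
PUSH 7  -> [7]
PUSH 4  -> [7, 4]
SUB     -> [3]
MUL  — needs 2 operands, stack has 1 → underflow

16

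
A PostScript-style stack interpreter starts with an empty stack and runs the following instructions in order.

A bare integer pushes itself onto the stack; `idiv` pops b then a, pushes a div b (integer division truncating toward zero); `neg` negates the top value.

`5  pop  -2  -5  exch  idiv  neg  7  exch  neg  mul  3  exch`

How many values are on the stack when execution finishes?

5     5
pop   (empty)
-2    -2
-5    -2 -5
exch  -5 -2
idiv  2
neg   -2
7     -2 7
exch  7 -2
neg   7 2
mul   14
3     14 3
exch  3 14

2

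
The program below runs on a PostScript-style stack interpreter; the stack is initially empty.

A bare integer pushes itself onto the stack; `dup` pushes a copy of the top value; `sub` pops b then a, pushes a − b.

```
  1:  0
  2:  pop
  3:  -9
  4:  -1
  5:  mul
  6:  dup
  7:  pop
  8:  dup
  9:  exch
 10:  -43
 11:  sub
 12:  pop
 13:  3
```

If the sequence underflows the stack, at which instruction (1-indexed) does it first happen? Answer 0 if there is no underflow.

0

0    : [0]
pop  : []
-9   : [-9]
-1   : [-9, -1]
mul  : [9]
dup  : [9, 9]
pop  : [9]
dup  : [9, 9]
exch : [9, 9]
-43  : [9, 9, -43]
sub  : [9, 52]
pop  : [9]
3    : [9, 3]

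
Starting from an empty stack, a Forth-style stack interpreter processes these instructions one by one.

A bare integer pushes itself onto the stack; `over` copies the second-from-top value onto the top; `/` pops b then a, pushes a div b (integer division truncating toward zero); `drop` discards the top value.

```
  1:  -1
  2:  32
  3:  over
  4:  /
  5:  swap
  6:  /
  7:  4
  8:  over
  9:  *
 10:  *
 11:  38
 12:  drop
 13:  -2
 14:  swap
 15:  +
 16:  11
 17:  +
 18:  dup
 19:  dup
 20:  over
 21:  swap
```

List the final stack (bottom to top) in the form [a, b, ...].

[4105, 4105, 4105, 4105]

-1   -> [-1]
32   -> [-1, 32]
over -> [-1, 32, -1]
/    -> [-1, -32]
swap -> [-32, -1]
/    -> [32]
4    -> [32, 4]
over -> [32, 4, 32]
*    -> [32, 128]
*    -> [4096]
38   -> [4096, 38]
drop -> [4096]
-2   -> [4096, -2]
swap -> [-2, 4096]
+    -> [4094]
11   -> [4094, 11]
+    -> [4105]
dup  -> [4105, 4105]
dup  -> [4105, 4105, 4105]
over -> [4105, 4105, 4105, 4105]
swap -> [4105, 4105, 4105, 4105]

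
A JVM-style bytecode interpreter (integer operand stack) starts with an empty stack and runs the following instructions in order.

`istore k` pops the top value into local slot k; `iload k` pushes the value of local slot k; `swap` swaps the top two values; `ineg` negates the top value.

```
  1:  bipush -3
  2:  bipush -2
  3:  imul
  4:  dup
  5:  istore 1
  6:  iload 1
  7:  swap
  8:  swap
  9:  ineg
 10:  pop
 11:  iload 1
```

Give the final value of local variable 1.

6

bipush -3 → [-3]
bipush -2 → [-3, -2]
imul      → [6]
dup       → [6, 6]
istore 1  → [6]
iload 1   → [6, 6]
swap      → [6, 6]
swap      → [6, 6]
ineg      → [6, -6]
pop       → [6]
iload 1   → [6, 6]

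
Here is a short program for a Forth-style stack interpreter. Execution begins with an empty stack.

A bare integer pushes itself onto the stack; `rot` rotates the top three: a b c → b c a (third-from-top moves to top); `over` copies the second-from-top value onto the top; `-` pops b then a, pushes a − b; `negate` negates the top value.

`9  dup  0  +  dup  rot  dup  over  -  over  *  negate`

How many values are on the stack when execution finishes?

9      : [9]
dup    : [9, 9]
0      : [9, 9, 0]
+      : [9, 9]
dup    : [9, 9, 9]
rot    : [9, 9, 9]
dup    : [9, 9, 9, 9]
over   : [9, 9, 9, 9, 9]
-      : [9, 9, 9, 0]
over   : [9, 9, 9, 0, 9]
*      : [9, 9, 9, 0]
negate : [9, 9, 9, 0]

4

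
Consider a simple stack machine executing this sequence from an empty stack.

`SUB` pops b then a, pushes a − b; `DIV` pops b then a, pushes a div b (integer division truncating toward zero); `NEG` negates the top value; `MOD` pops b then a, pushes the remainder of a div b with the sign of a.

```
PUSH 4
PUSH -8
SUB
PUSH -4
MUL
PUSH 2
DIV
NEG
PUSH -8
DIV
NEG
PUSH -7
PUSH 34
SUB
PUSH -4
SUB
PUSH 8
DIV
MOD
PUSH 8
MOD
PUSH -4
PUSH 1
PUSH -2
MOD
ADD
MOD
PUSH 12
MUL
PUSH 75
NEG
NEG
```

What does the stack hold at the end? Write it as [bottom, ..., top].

[0, 75]

PUSH 4  → 4
PUSH -8 → 4 -8
SUB     → 12
PUSH -4 → 12 -4
MUL     → -48
PUSH 2  → -48 2
DIV     → -24
NEG     → 24
PUSH -8 → 24 -8
DIV     → -3
NEG     → 3
PUSH -7 → 3 -7
PUSH 34 → 3 -7 34
SUB     → 3 -41
PUSH -4 → 3 -41 -4
SUB     → 3 -37
PUSH 8  → 3 -37 8
DIV     → 3 -4
MOD     → 3
PUSH 8  → 3 8
MOD     → 3
PUSH -4 → 3 -4
PUSH 1  → 3 -4 1
PUSH -2 → 3 -4 1 -2
MOD     → 3 -4 1
ADD     → 3 -3
MOD     → 0
PUSH 12 → 0 12
MUL     → 0
PUSH 75 → 0 75
NEG     → 0 -75
NEG     → 0 75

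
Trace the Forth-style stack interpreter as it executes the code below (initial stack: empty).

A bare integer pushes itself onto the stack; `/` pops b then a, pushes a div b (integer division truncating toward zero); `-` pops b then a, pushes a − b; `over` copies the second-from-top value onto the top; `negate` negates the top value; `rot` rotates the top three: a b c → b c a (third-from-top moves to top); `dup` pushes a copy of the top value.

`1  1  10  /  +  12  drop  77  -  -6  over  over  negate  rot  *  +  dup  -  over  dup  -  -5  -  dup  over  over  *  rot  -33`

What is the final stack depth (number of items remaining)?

6

1      → 1
1      → 1 1
10     → 1 1 10
/      → 1 0
+      → 1
12     → 1 12
drop   → 1
77     → 1 77
-      → -76
-6     → -76 -6
over   → -76 -6 -76
over   → -76 -6 -76 -6
negate → -76 -6 -76 6
rot    → -76 -76 6 -6
*      → -76 -76 -36
+      → -76 -112
dup    → -76 -112 -112
-      → -76 0
over   → -76 0 -76
dup    → -76 0 -76 -76
-      → -76 0 0
-5     → -76 0 0 -5
-      → -76 0 5
dup    → -76 0 5 5
over   → -76 0 5 5 5
over   → -76 0 5 5 5 5
*      → -76 0 5 5 25
rot    → -76 0 5 25 5
-33    → -76 0 5 25 5 -33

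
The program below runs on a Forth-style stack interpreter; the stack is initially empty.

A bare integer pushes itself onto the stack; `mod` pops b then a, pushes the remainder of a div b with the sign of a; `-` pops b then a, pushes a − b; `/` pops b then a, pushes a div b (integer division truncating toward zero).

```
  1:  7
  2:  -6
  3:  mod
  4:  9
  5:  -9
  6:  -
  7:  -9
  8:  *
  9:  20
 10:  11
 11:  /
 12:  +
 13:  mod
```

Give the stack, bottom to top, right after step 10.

[1, -162, 20, 11]

7   -> [7]
-6  -> [7, -6]
mod -> [1]
9   -> [1, 9]
-9  -> [1, 9, -9]
-   -> [1, 18]
-9  -> [1, 18, -9]
*   -> [1, -162]
20  -> [1, -162, 20]
11  -> [1, -162, 20, 11]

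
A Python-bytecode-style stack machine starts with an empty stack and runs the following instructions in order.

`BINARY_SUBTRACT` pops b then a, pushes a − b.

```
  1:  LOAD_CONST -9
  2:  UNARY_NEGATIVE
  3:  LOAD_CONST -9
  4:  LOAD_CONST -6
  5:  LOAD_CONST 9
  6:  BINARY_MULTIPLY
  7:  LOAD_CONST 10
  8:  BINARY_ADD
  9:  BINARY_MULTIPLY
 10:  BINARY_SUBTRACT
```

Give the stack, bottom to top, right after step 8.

LOAD_CONST -9   → [-9]
UNARY_NEGATIVE  → [9]
LOAD_CONST -9   → [9, -9]
LOAD_CONST -6   → [9, -9, -6]
LOAD_CONST 9    → [9, -9, -6, 9]
BINARY_MULTIPLY → [9, -9, -54]
LOAD_CONST 10   → [9, -9, -54, 10]
BINARY_ADD      → [9, -9, -44]

[9, -9, -44]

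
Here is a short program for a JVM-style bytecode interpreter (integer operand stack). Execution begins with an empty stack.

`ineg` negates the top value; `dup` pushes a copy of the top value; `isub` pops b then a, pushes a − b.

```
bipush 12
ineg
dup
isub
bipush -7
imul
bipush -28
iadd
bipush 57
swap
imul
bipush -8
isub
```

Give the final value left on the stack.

-1588

bipush 12   [12]
ineg        [-12]
dup         [-12, -12]
isub        [0]
bipush -7   [0, -7]
imul        [0]
bipush -28  [0, -28]
iadd        [-28]
bipush 57   [-28, 57]
swap        [57, -28]
imul        [-1596]
bipush -8   [-1596, -8]
isub        [-1588]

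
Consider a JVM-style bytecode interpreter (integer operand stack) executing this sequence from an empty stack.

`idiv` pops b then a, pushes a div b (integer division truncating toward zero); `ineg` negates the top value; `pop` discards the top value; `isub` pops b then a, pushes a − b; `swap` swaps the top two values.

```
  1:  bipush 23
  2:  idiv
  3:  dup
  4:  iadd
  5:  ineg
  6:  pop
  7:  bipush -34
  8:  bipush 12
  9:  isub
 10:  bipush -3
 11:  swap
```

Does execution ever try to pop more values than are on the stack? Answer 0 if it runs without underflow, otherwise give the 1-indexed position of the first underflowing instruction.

2

bipush 23 : 23
idiv  — needs 2 operands, stack has 1 → underflow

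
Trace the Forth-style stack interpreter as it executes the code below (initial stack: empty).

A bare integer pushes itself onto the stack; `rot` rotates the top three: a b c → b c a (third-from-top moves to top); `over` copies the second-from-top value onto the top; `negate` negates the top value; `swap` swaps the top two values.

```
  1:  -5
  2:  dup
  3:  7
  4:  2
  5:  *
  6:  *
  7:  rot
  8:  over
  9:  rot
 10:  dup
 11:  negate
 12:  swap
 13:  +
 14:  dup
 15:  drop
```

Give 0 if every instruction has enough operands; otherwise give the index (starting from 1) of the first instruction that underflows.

-5  -> [-5]
dup -> [-5, -5]
7   -> [-5, -5, 7]
2   -> [-5, -5, 7, 2]
*   -> [-5, -5, 14]
*   -> [-5, -70]
rot  — needs 3 operands, stack has 2 → underflow

7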